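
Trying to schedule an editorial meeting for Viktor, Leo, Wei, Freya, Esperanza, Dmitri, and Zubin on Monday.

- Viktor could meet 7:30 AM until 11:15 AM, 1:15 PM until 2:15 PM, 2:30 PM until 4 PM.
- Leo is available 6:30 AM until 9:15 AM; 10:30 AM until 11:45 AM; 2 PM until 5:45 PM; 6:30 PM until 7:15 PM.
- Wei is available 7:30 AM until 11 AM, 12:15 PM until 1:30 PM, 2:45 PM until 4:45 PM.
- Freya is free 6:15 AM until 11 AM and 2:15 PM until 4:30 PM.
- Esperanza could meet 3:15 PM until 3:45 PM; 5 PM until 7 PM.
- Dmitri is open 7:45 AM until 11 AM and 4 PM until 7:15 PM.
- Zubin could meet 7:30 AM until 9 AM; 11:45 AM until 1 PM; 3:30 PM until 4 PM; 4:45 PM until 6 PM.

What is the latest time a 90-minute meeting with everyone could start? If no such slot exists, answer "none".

none

Viktor ∩ Leo: 07:30-09:15, 10:30-11:15, 14:00-14:15, 14:30-16:00.
Viktor ∩ Leo ∩ Wei: 07:30-09:15, 10:30-11:00, 14:45-16:00.
Viktor ∩ Leo ∩ Wei ∩ Freya: 07:30-09:15, 10:30-11:00, 14:45-16:00.
Viktor ∩ Leo ∩ Wei ∩ Freya ∩ Esperanza: 15:15-15:45.
Viktor ∩ Leo ∩ Wei ∩ Freya ∩ Esperanza ∩ Dmitri: ∅.
Viktor ∩ Leo ∩ Wei ∩ Freya ∩ Esperanza ∩ Dmitri ∩ Zubin: ∅.
There is no time when everyone is free.
No common window is at least 90 minutes long.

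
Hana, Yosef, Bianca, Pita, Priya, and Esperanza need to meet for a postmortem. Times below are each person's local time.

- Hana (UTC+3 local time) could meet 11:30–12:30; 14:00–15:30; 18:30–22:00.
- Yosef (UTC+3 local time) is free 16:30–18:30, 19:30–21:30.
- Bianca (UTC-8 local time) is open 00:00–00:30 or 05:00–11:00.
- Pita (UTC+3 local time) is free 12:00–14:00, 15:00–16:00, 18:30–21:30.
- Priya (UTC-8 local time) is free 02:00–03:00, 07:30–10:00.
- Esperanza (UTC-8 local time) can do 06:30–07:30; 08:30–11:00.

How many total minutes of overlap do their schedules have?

Hana in UTC: 08:30-09:30, 11:00-12:30, 15:30-19:00 (subtract 3h to convert from UTC+3).
Yosef in UTC: 13:30-15:30, 16:30-18:30 (subtract 3h to convert from UTC+3).
Bianca in UTC: 08:00-08:30, 13:00-19:00 (add 8h to convert from UTC-8).
Pita in UTC: 09:00-11:00, 12:00-13:00, 15:30-18:30 (subtract 3h to convert from UTC+3).
Priya in UTC: 10:00-11:00, 15:30-18:00 (add 8h to convert from UTC-8).
Esperanza in UTC: 14:30-15:30, 16:30-19:00 (add 8h to convert from UTC-8).
Hana ∩ Yosef: 16:30-18:30.
Hana ∩ Yosef ∩ Bianca: 16:30-18:30.
Hana ∩ Yosef ∩ Bianca ∩ Pita: 16:30-18:30.
Hana ∩ Yosef ∩ Bianca ∩ Pita ∩ Priya: 16:30-18:00.
Hana ∩ Yosef ∩ Bianca ∩ Pita ∩ Priya ∩ Esperanza: 16:30-18:00.
Those are the intersection windows.
That's a single block of 90 minutes.

90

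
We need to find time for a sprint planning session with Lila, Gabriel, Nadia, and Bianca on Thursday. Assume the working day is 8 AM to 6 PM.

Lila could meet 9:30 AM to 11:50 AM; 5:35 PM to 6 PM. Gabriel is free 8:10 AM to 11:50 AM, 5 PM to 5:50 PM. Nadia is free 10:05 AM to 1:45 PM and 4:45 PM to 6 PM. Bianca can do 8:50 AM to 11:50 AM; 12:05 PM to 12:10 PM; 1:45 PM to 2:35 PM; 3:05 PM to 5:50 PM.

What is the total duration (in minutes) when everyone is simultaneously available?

Lila ∩ Gabriel: 09:30-11:50, 17:35-17:50.
Lila ∩ Gabriel ∩ Nadia: 10:05-11:50, 17:35-17:50.
Lila ∩ Gabriel ∩ Nadia ∩ Bianca: 10:05-11:50, 17:35-17:50.
Those are the intersection windows.
Summing the common windows: 105 + 15 = 120 minutes.

120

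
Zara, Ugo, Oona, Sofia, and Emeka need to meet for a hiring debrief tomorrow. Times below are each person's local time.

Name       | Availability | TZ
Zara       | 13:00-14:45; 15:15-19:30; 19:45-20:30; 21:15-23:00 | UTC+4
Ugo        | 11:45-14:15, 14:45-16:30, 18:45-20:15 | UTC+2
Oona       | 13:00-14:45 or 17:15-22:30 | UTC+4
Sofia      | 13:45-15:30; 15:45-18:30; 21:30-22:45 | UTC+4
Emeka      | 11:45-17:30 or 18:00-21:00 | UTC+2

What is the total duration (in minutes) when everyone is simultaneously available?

Zara in UTC: 09:00-10:45, 11:15-15:30, 15:45-16:30, 17:15-19:00 (subtract 4h to convert from UTC+4).
Ugo in UTC: 09:45-12:15, 12:45-14:30, 16:45-18:15 (subtract 2h to convert from UTC+2).
Oona in UTC: 09:00-10:45, 13:15-18:30 (subtract 4h to convert from UTC+4).
Sofia in UTC: 09:45-11:30, 11:45-14:30, 17:30-18:45 (subtract 4h to convert from UTC+4).
Emeka in UTC: 09:45-15:30, 16:00-19:00 (subtract 2h to convert from UTC+2).
Zara ∩ Ugo: 09:45-10:45, 11:15-12:15, 12:45-14:30, 17:15-18:15.
Zara ∩ Ugo ∩ Oona: 09:45-10:45, 13:15-14:30, 17:15-18:15.
Zara ∩ Ugo ∩ Oona ∩ Sofia: 09:45-10:45, 13:15-14:30, 17:30-18:15.
Zara ∩ Ugo ∩ Oona ∩ Sofia ∩ Emeka: 09:45-10:45, 13:15-14:30, 17:30-18:15.
Summing the common windows: 60 + 75 + 45 = 180 minutes.

180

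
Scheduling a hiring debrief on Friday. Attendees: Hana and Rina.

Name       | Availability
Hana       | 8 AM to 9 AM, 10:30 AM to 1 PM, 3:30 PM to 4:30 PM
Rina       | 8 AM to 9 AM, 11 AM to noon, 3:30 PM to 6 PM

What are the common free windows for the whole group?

Hana ∩ Rina: 08:00-09:00, 11:00-12:00, 15:30-16:30.
Those are the intersection windows.

08:00-09:00, 11:00-12:00, 15:30-16:30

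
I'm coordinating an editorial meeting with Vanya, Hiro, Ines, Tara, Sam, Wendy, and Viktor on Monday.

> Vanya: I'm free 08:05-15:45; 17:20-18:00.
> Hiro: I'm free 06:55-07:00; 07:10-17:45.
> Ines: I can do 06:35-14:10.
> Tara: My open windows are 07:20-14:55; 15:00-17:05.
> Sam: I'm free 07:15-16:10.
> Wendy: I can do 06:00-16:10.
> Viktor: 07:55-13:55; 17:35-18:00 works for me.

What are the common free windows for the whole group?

Vanya ∩ Hiro: 08:05-15:45, 17:20-17:45.
Vanya ∩ Hiro ∩ Ines: 08:05-14:10.
Vanya ∩ Hiro ∩ Ines ∩ Tara: 08:05-14:10.
Vanya ∩ Hiro ∩ Ines ∩ Tara ∩ Sam: 08:05-14:10.
Vanya ∩ Hiro ∩ Ines ∩ Tara ∩ Sam ∩ Wendy: 08:05-14:10.
Vanya ∩ Hiro ∩ Ines ∩ Tara ∩ Sam ∩ Wendy ∩ Viktor: 08:05-13:55.

08:05-13:55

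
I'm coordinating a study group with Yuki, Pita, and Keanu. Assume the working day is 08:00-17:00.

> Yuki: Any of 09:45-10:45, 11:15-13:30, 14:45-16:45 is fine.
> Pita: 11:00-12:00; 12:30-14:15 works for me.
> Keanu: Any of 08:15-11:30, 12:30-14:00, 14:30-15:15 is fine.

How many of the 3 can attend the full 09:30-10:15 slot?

1

Keanu can make the full 09:30-10:15 slot — that's 1.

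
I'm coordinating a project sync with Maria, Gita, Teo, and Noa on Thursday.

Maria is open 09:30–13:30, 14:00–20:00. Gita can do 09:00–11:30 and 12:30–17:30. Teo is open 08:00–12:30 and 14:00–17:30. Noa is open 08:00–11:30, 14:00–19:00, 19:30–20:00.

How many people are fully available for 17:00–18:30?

2

Maria and Noa can make the full 17:00-18:30 slot — that's 2.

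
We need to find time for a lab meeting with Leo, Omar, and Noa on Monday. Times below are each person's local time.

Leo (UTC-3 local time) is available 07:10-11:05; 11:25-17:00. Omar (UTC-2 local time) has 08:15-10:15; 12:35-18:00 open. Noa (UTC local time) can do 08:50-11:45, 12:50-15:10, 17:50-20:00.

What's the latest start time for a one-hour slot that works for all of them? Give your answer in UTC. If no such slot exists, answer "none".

19:00

Leo in UTC: 10:10-14:05, 14:25-20:00 (add 3h to convert from UTC-3).
Omar in UTC: 10:15-12:15, 14:35-20:00 (add 2h to convert from UTC-2).
Noa in UTC: 08:50-11:45, 12:50-15:10, 17:50-20:00.
Leo ∩ Omar: 10:15-12:15, 14:35-20:00.
Leo ∩ Omar ∩ Noa: 10:15-11:45, 14:35-15:10, 17:50-20:00.
Those are the intersection windows.
The last common window of at least 60 minutes is 17:50-20:00; a 60-minute meeting can start as late as 19:00 and still end by 20:00.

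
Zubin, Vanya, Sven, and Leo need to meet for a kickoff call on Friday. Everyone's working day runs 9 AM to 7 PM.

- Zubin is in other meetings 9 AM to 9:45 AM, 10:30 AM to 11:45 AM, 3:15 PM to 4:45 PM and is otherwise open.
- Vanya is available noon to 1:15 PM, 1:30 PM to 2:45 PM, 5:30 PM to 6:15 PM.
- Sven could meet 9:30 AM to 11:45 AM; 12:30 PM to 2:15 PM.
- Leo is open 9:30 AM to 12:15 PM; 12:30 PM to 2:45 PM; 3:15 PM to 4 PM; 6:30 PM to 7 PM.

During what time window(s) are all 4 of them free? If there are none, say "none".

12:30-13:15, 13:30-14:15

Zubin free: 09:45-10:30, 11:45-15:15, 16:45-19:00 (invert busy blocks within the working day).
Vanya free: 12:00-13:15, 13:30-14:45, 17:30-18:15.
Sven free: 09:30-11:45, 12:30-14:15.
Leo free: 09:30-12:15, 12:30-14:45, 15:15-16:00, 18:30-19:00.
Zubin ∩ Vanya: 12:00-13:15, 13:30-14:45, 17:30-18:15.
Zubin ∩ Vanya ∩ Sven: 12:30-13:15, 13:30-14:15.
Zubin ∩ Vanya ∩ Sven ∩ Leo: 12:30-13:15, 13:30-14:15.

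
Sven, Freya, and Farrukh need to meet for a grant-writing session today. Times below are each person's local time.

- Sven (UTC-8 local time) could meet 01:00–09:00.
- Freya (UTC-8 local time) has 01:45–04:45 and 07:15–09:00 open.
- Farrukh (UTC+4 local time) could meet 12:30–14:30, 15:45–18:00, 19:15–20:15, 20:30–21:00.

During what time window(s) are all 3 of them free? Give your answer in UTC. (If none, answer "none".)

Sven in UTC: 09:00-17:00 (add 8h to convert from UTC-8).
Freya in UTC: 09:45-12:45, 15:15-17:00 (add 8h to convert from UTC-8).
Farrukh in UTC: 08:30-10:30, 11:45-14:00, 15:15-16:15, 16:30-17:00 (subtract 4h to convert from UTC+4).
Sven ∩ Freya: 09:45-12:45, 15:15-17:00.
Sven ∩ Freya ∩ Farrukh: 09:45-10:30, 11:45-12:45, 15:15-16:15, 16:30-17:00.

09:45-10:30, 11:45-12:45, 15:15-16:15, 16:30-17:00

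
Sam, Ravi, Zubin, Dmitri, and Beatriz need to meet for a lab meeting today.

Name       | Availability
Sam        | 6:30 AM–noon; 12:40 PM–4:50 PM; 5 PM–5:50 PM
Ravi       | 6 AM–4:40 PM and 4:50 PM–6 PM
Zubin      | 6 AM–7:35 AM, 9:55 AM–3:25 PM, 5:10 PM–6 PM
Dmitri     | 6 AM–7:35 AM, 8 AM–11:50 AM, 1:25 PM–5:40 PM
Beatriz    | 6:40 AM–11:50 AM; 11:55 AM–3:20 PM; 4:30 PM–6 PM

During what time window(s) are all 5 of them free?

06:40-07:35, 09:55-11:50, 13:25-15:20, 17:10-17:40

Sam ∩ Ravi: 06:30-12:00, 12:40-16:40, 17:00-17:50.
Sam ∩ Ravi ∩ Zubin: 06:30-07:35, 09:55-12:00, 12:40-15:25, 17:10-17:50.
Sam ∩ Ravi ∩ Zubin ∩ Dmitri: 06:30-07:35, 09:55-11:50, 13:25-15:25, 17:10-17:40.
Sam ∩ Ravi ∩ Zubin ∩ Dmitri ∩ Beatriz: 06:40-07:35, 09:55-11:50, 13:25-15:20, 17:10-17:40.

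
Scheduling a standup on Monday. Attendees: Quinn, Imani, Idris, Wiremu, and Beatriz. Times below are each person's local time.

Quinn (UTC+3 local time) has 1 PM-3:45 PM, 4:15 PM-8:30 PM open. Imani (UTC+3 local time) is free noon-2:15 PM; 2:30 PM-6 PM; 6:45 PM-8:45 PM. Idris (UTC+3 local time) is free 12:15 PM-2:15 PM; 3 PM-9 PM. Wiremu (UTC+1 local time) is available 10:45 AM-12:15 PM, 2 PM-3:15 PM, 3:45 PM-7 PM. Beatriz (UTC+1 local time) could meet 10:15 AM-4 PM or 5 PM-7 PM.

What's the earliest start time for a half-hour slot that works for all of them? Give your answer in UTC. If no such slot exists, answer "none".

Quinn in UTC: 10:00-12:45, 13:15-17:30 (subtract 3h to convert from UTC+3).
Imani in UTC: 09:00-11:15, 11:30-15:00, 15:45-17:45 (subtract 3h to convert from UTC+3).
Idris in UTC: 09:15-11:15, 12:00-18:00 (subtract 3h to convert from UTC+3).
Wiremu in UTC: 09:45-11:15, 13:00-14:15, 14:45-18:00 (subtract 1h to convert from UTC+1).
Beatriz in UTC: 09:15-15:00, 16:00-18:00 (subtract 1h to convert from UTC+1).
Quinn ∩ Imani: 10:00-11:15, 11:30-12:45, 13:15-15:00, 15:45-17:30.
Quinn ∩ Imani ∩ Idris: 10:00-11:15, 12:00-12:45, 13:15-15:00, 15:45-17:30.
Quinn ∩ Imani ∩ Idris ∩ Wiremu: 10:00-11:15, 13:15-14:15, 14:45-15:00, 15:45-17:30.
Quinn ∩ Imani ∩ Idris ∩ Wiremu ∩ Beatriz: 10:00-11:15, 13:15-14:15, 14:45-15:00, 16:00-17:30.
Those are the intersection windows.
The first common window of at least 30 minutes is 10:00-11:15, so the earliest start is 10:00.

10:00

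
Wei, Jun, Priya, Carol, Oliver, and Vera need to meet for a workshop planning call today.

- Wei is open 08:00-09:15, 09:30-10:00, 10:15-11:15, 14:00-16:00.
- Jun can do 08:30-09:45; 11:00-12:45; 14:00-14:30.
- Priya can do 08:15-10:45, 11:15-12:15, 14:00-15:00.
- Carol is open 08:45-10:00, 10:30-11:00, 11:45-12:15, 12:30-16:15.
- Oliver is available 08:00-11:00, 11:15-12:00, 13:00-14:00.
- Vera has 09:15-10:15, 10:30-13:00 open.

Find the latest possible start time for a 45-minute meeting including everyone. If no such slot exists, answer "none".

none

Wei ∩ Jun: 08:30-09:15, 09:30-09:45, 11:00-11:15, 14:00-14:30.
Wei ∩ Jun ∩ Priya: 08:30-09:15, 09:30-09:45, 14:00-14:30.
Wei ∩ Jun ∩ Priya ∩ Carol: 08:45-09:15, 09:30-09:45, 14:00-14:30.
Wei ∩ Jun ∩ Priya ∩ Carol ∩ Oliver: 08:45-09:15, 09:30-09:45.
Wei ∩ Jun ∩ Priya ∩ Carol ∩ Oliver ∩ Vera: 09:30-09:45.
No common window is at least 45 minutes long.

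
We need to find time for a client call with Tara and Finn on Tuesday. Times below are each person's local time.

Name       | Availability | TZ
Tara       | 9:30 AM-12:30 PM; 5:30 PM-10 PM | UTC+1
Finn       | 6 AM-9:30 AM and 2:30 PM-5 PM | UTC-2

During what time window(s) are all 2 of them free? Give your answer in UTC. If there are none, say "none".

Tara in UTC: 08:30-11:30, 16:30-21:00 (subtract 1h to convert from UTC+1).
Finn in UTC: 08:00-11:30, 16:30-19:00 (add 2h to convert from UTC-2).
Tara ∩ Finn: 08:30-11:30, 16:30-19:00.

08:30-11:30, 16:30-19:00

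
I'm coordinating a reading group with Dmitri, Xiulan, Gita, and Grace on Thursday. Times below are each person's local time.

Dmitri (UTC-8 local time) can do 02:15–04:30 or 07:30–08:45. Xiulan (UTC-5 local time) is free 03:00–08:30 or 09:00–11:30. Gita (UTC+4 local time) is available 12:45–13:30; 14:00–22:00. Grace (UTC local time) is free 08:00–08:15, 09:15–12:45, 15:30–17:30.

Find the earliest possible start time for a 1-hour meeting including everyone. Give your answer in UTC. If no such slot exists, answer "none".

Dmitri in UTC: 10:15-12:30, 15:30-16:45 (add 8h to convert from UTC-8).
Xiulan in UTC: 08:00-13:30, 14:00-16:30 (add 5h to convert from UTC-5).
Gita in UTC: 08:45-09:30, 10:00-18:00 (subtract 4h to convert from UTC+4).
Grace in UTC: 08:00-08:15, 09:15-12:45, 15:30-17:30.
Dmitri ∩ Xiulan: 10:15-12:30, 15:30-16:30.
Dmitri ∩ Xiulan ∩ Gita: 10:15-12:30, 15:30-16:30.
Dmitri ∩ Xiulan ∩ Gita ∩ Grace: 10:15-12:30, 15:30-16:30.
So the common availability across everyone is 10:15-12:30, 15:30-16:30.
The first common window of at least 60 minutes is 10:15-12:30, so the earliest start is 10:15.

10:15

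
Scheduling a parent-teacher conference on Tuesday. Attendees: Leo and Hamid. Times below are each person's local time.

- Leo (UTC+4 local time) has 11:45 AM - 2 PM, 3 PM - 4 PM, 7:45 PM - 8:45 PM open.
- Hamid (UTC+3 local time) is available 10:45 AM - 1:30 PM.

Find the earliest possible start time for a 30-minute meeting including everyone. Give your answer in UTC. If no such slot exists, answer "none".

07:45

Leo in UTC: 07:45-10:00, 11:00-12:00, 15:45-16:45 (subtract 4h to convert from UTC+4).
Hamid in UTC: 07:45-10:30 (subtract 3h to convert from UTC+3).
Leo ∩ Hamid: 07:45-10:00.
So the common availability across everyone is 07:45-10:00.
The first common window of at least 30 minutes is 07:45-10:00, so the earliest start is 07:45.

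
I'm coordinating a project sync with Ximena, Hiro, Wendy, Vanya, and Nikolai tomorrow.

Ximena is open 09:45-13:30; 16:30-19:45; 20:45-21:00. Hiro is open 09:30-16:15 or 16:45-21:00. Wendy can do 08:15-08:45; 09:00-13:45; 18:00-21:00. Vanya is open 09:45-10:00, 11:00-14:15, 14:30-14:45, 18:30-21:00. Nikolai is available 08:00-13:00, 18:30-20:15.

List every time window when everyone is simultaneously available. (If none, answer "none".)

09:45-10:00, 11:00-13:00, 18:30-19:45

Ximena ∩ Hiro: 09:45-13:30, 16:45-19:45, 20:45-21:00.
Ximena ∩ Hiro ∩ Wendy: 09:45-13:30, 18:00-19:45, 20:45-21:00.
Ximena ∩ Hiro ∩ Wendy ∩ Vanya: 09:45-10:00, 11:00-13:30, 18:30-19:45, 20:45-21:00.
Ximena ∩ Hiro ∩ Wendy ∩ Vanya ∩ Nikolai: 09:45-10:00, 11:00-13:00, 18:30-19:45.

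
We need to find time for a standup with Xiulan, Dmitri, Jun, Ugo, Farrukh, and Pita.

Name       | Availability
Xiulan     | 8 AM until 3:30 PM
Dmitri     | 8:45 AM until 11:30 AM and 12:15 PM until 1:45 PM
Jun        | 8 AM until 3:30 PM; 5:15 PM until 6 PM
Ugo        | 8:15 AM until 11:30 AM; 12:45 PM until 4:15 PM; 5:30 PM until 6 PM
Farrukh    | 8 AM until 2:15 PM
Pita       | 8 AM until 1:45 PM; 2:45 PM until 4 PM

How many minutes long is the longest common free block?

165

Xiulan ∩ Dmitri: 08:45-11:30, 12:15-13:45.
Xiulan ∩ Dmitri ∩ Jun: 08:45-11:30, 12:15-13:45.
Xiulan ∩ Dmitri ∩ Jun ∩ Ugo: 08:45-11:30, 12:45-13:45.
Xiulan ∩ Dmitri ∩ Jun ∩ Ugo ∩ Farrukh: 08:45-11:30, 12:45-13:45.
Xiulan ∩ Dmitri ∩ Jun ∩ Ugo ∩ Farrukh ∩ Pita: 08:45-11:30, 12:45-13:45.
The longest is 08:45-11:30 at 165 minutes.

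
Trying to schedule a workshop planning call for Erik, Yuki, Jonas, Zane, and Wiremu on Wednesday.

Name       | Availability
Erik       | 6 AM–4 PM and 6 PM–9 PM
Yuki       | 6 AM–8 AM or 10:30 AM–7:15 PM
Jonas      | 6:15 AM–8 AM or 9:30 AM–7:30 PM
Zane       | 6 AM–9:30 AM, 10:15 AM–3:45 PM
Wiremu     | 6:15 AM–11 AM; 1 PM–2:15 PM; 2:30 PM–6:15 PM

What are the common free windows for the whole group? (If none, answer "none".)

06:15-08:00, 10:30-11:00, 13:00-14:15, 14:30-15:45

Erik ∩ Yuki: 06:00-08:00, 10:30-16:00, 18:00-19:15.
Erik ∩ Yuki ∩ Jonas: 06:15-08:00, 10:30-16:00, 18:00-19:15.
Erik ∩ Yuki ∩ Jonas ∩ Zane: 06:15-08:00, 10:30-15:45.
Erik ∩ Yuki ∩ Jonas ∩ Zane ∩ Wiremu: 06:15-08:00, 10:30-11:00, 13:00-14:15, 14:30-15:45.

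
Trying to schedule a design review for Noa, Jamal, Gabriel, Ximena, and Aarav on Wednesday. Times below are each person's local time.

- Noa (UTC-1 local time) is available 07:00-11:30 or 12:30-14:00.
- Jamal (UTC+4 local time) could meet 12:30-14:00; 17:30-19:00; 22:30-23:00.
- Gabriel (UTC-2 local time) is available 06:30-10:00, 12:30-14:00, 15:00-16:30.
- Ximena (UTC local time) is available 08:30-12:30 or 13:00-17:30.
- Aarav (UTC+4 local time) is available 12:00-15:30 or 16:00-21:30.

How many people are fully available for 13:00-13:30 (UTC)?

2

Noa in UTC: 08:00-12:30, 13:30-15:00 (add 1h to convert from UTC-1).
Jamal in UTC: 08:30-10:00, 13:30-15:00, 18:30-19:00 (subtract 4h to convert from UTC+4).
Gabriel in UTC: 08:30-12:00, 14:30-16:00, 17:00-18:30 (add 2h to convert from UTC-2).
Ximena in UTC: 08:30-12:30, 13:00-17:30.
Aarav in UTC: 08:00-11:30, 12:00-17:30 (subtract 4h to convert from UTC+4).
Ximena and Aarav can make the full 13:00-13:30 slot — that's 2.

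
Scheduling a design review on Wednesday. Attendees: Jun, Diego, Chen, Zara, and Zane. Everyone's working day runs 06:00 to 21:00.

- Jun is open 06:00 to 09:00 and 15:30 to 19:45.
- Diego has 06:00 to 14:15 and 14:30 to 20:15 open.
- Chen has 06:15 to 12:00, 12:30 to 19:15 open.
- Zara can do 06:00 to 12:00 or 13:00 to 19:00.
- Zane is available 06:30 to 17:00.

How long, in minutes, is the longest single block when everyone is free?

150

Jun ∩ Diego: 06:00-09:00, 15:30-19:45.
Jun ∩ Diego ∩ Chen: 06:15-09:00, 15:30-19:15.
Jun ∩ Diego ∩ Chen ∩ Zara: 06:15-09:00, 15:30-19:00.
Jun ∩ Diego ∩ Chen ∩ Zara ∩ Zane: 06:30-09:00, 15:30-17:00.
Those are the intersection windows.
The longest is 06:30-09:00 at 150 minutes.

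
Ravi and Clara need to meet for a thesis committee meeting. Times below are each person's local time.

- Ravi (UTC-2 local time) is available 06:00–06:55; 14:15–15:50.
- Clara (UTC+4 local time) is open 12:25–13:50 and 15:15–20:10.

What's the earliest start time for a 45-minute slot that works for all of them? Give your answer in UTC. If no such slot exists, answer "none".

none

Ravi in UTC: 08:00-08:55, 16:15-17:50 (add 2h to convert from UTC-2).
Clara in UTC: 08:25-09:50, 11:15-16:10 (subtract 4h to convert from UTC+4).
Ravi ∩ Clara: 08:25-08:55.
No common window is at least 45 minutes long.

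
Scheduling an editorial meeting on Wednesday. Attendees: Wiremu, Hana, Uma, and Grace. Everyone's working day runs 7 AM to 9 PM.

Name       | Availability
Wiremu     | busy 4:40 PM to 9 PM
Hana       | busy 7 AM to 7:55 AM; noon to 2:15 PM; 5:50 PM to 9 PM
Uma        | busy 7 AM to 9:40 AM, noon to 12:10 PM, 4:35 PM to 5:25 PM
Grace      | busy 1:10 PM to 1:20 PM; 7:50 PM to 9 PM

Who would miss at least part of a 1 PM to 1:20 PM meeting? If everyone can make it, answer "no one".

Grace, Hana

Wiremu free: 07:00-16:40 (invert busy blocks within the working day).
Hana free: 07:55-12:00, 14:15-17:50 (invert busy blocks within the working day).
Uma free: 09:40-12:00, 12:10-16:35, 17:25-21:00 (invert busy blocks within the working day).
Grace free: 07:00-13:10, 13:20-19:50 (invert busy blocks within the working day).
Wiremu: free for 13:00-13:20. Hana: not fully free for 13:00-13:20. Uma: free for 13:00-13:20. Grace: not fully free for 13:00-13:20.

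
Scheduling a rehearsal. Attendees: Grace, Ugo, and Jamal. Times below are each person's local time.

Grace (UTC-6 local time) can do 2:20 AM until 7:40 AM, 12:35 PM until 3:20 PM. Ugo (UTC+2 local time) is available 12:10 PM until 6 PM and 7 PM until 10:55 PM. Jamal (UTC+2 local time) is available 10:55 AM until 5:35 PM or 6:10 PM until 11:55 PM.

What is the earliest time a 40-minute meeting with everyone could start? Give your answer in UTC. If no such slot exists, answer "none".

10:10

Grace in UTC: 08:20-13:40, 18:35-21:20 (add 6h to convert from UTC-6).
Ugo in UTC: 10:10-16:00, 17:00-20:55 (subtract 2h to convert from UTC+2).
Jamal in UTC: 08:55-15:35, 16:10-21:55 (subtract 2h to convert from UTC+2).
Grace ∩ Ugo: 10:10-13:40, 18:35-20:55.
Grace ∩ Ugo ∩ Jamal: 10:10-13:40, 18:35-20:55.
So the common availability across everyone is 10:10-13:40, 18:35-20:55.
The first common window of at least 40 minutes is 10:10-13:40, so the earliest start is 10:10.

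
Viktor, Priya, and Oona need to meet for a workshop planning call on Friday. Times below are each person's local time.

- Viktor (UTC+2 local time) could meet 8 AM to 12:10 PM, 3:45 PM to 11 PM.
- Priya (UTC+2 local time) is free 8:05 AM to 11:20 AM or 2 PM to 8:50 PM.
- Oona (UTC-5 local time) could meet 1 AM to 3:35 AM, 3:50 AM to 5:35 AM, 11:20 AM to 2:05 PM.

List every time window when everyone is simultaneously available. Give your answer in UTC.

Viktor in UTC: 06:00-10:10, 13:45-21:00 (subtract 2h to convert from UTC+2).
Priya in UTC: 06:05-09:20, 12:00-18:50 (subtract 2h to convert from UTC+2).
Oona in UTC: 06:00-08:35, 08:50-10:35, 16:20-19:05 (add 5h to convert from UTC-5).
Viktor ∩ Priya: 06:05-09:20, 13:45-18:50.
Viktor ∩ Priya ∩ Oona: 06:05-08:35, 08:50-09:20, 16:20-18:50.

06:05-08:35, 08:50-09:20, 16:20-18:50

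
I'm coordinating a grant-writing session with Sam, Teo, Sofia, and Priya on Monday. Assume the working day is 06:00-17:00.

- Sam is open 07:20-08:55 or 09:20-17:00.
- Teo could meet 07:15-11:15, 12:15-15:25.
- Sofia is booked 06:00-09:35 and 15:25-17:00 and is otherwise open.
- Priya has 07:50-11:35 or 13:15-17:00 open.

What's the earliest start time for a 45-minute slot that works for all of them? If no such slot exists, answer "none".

09:35

Sam free: 07:20-08:55, 09:20-17:00.
Teo free: 07:15-11:15, 12:15-15:25.
Sofia free: 09:35-15:25 (invert busy blocks within the working day).
Priya free: 07:50-11:35, 13:15-17:00.
Sam ∩ Teo: 07:20-08:55, 09:20-11:15, 12:15-15:25.
Sam ∩ Teo ∩ Sofia: 09:35-11:15, 12:15-15:25.
Sam ∩ Teo ∩ Sofia ∩ Priya: 09:35-11:15, 13:15-15:25.
Those are the intersection windows.
The first common window of at least 45 minutes is 09:35-11:15, so the earliest start is 09:35.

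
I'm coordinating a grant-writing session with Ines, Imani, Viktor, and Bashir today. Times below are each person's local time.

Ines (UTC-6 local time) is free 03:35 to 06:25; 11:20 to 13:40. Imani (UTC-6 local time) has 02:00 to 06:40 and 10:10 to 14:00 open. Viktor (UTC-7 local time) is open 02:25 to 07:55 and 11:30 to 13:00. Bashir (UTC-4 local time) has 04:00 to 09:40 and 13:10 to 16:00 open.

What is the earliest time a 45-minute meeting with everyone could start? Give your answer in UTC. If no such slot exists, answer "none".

Ines in UTC: 09:35-12:25, 17:20-19:40 (add 6h to convert from UTC-6).
Imani in UTC: 08:00-12:40, 16:10-20:00 (add 6h to convert from UTC-6).
Viktor in UTC: 09:25-14:55, 18:30-20:00 (add 7h to convert from UTC-7).
Bashir in UTC: 08:00-13:40, 17:10-20:00 (add 4h to convert from UTC-4).
Ines ∩ Imani: 09:35-12:25, 17:20-19:40.
Ines ∩ Imani ∩ Viktor: 09:35-12:25, 18:30-19:40.
Ines ∩ Imani ∩ Viktor ∩ Bashir: 09:35-12:25, 18:30-19:40.
The first common window of at least 45 minutes is 09:35-12:25, so the earliest start is 09:35.

09:35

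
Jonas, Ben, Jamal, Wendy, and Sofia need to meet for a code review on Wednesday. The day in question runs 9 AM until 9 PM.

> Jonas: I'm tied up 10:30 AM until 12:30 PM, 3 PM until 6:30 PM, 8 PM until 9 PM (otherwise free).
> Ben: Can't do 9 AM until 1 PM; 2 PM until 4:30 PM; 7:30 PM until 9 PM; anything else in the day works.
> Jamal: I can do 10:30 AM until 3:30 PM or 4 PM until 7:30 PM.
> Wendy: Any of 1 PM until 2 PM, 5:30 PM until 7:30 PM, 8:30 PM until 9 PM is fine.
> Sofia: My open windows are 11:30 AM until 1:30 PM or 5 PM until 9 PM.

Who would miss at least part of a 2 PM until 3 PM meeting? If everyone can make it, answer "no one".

Jonas free: 09:00-10:30, 12:30-15:00, 18:30-20:00 (invert busy blocks within the working day).
Ben free: 13:00-14:00, 16:30-19:30 (invert busy blocks within the working day).
Jamal free: 10:30-15:30, 16:00-19:30.
Wendy free: 13:00-14:00, 17:30-19:30, 20:30-21:00.
Sofia free: 11:30-13:30, 17:00-21:00.
Jonas: free for 14:00-15:00. Ben: not fully free for 14:00-15:00. Jamal: free for 14:00-15:00. Wendy: not fully free for 14:00-15:00. Sofia: not fully free for 14:00-15:00.

Ben, Sofia, Wendy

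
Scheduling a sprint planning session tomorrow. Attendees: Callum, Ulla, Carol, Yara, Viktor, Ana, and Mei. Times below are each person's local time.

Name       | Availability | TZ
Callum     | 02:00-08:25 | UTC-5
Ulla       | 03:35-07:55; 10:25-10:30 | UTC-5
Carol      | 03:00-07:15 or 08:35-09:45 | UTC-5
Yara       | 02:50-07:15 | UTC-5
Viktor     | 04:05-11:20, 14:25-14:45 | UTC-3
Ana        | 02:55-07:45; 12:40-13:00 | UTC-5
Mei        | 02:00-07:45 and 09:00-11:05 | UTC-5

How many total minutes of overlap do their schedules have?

Callum in UTC: 07:00-13:25 (add 5h to convert from UTC-5).
Ulla in UTC: 08:35-12:55, 15:25-15:30 (add 5h to convert from UTC-5).
Carol in UTC: 08:00-12:15, 13:35-14:45 (add 5h to convert from UTC-5).
Yara in UTC: 07:50-12:15 (add 5h to convert from UTC-5).
Viktor in UTC: 07:05-14:20, 17:25-17:45 (add 3h to convert from UTC-3).
Ana in UTC: 07:55-12:45, 17:40-18:00 (add 5h to convert from UTC-5).
Mei in UTC: 07:00-12:45, 14:00-16:05 (add 5h to convert from UTC-5).
Callum ∩ Ulla: 08:35-12:55.
Callum ∩ Ulla ∩ Carol: 08:35-12:15.
Callum ∩ Ulla ∩ Carol ∩ Yara: 08:35-12:15.
Callum ∩ Ulla ∩ Carol ∩ Yara ∩ Viktor: 08:35-12:15.
Callum ∩ Ulla ∩ Carol ∩ Yara ∩ Viktor ∩ Ana: 08:35-12:15.
Callum ∩ Ulla ∩ Carol ∩ Yara ∩ Viktor ∩ Ana ∩ Mei: 08:35-12:15.
So the common availability across everyone is 08:35-12:15.
That's a single block of 220 minutes.

220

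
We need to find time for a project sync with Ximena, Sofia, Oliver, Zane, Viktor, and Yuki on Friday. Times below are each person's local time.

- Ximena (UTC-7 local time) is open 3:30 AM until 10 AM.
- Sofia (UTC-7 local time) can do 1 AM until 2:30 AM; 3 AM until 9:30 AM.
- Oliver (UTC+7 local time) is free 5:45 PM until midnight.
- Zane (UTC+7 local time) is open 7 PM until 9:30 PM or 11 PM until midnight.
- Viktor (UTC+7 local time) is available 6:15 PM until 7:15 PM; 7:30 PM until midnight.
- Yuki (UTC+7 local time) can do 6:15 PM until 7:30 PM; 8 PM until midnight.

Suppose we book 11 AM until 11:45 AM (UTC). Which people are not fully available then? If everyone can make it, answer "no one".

Viktor, Yuki, Zane

Ximena in UTC: 10:30-17:00 (add 7h to convert from UTC-7).
Sofia in UTC: 08:00-09:30, 10:00-16:30 (add 7h to convert from UTC-7).
Oliver in UTC: 10:45-17:00 (subtract 7h to convert from UTC+7).
Zane in UTC: 12:00-14:30, 16:00-17:00 (subtract 7h to convert from UTC+7).
Viktor in UTC: 11:15-12:15, 12:30-17:00 (subtract 7h to convert from UTC+7).
Yuki in UTC: 11:15-12:30, 13:00-17:00 (subtract 7h to convert from UTC+7).
Ximena: free for 11:00-11:45. Sofia: free for 11:00-11:45. Oliver: free for 11:00-11:45. Zane: not fully free for 11:00-11:45. Viktor: not fully free for 11:00-11:45. Yuki: not fully free for 11:00-11:45.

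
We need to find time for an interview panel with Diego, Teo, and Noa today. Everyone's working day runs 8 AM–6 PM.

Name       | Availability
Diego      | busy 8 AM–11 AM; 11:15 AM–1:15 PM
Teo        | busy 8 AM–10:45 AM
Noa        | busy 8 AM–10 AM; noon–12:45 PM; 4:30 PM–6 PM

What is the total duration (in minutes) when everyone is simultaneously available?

Diego free: 11:00-11:15, 13:15-18:00 (invert busy blocks within the working day).
Teo free: 10:45-18:00 (invert busy blocks within the working day).
Noa free: 10:00-12:00, 12:45-16:30 (invert busy blocks within the working day).
Diego ∩ Teo: 11:00-11:15, 13:15-18:00.
Diego ∩ Teo ∩ Noa: 11:00-11:15, 13:15-16:30.
So the common availability across everyone is 11:00-11:15, 13:15-16:30.
Summing the common windows: 15 + 195 = 210 minutes.

210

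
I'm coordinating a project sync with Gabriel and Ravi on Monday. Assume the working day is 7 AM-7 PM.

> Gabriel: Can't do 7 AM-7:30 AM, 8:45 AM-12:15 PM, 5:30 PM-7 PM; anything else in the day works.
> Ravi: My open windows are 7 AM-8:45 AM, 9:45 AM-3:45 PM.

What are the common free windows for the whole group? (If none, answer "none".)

Gabriel free: 07:30-08:45, 12:15-17:30 (invert busy blocks within the working day).
Ravi free: 07:00-08:45, 09:45-15:45.
Gabriel ∩ Ravi: 07:30-08:45, 12:15-15:45.

07:30-08:45, 12:15-15:45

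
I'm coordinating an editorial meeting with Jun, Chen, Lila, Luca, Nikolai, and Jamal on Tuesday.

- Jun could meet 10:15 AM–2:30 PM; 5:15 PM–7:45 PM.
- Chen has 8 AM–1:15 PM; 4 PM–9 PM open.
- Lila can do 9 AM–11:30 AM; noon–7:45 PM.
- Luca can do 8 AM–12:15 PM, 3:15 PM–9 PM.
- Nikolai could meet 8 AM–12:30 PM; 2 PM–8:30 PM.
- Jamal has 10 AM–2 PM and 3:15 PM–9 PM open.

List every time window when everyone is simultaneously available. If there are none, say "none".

Jun ∩ Chen: 10:15-13:15, 17:15-19:45.
Jun ∩ Chen ∩ Lila: 10:15-11:30, 12:00-13:15, 17:15-19:45.
Jun ∩ Chen ∩ Lila ∩ Luca: 10:15-11:30, 12:00-12:15, 17:15-19:45.
Jun ∩ Chen ∩ Lila ∩ Luca ∩ Nikolai: 10:15-11:30, 12:00-12:15, 17:15-19:45.
Jun ∩ Chen ∩ Lila ∩ Luca ∩ Nikolai ∩ Jamal: 10:15-11:30, 12:00-12:15, 17:15-19:45.

10:15-11:30, 12:00-12:15, 17:15-19:45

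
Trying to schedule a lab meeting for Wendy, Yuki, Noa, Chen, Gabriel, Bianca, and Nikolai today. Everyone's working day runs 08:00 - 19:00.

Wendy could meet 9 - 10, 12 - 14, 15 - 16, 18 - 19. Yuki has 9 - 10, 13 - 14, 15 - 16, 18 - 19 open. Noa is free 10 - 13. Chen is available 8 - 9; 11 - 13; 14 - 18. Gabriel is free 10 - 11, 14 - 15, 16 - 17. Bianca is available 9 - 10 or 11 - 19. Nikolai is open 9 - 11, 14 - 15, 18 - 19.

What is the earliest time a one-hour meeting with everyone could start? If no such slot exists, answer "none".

Wendy ∩ Yuki: 09:00-10:00, 13:00-14:00, 15:00-16:00, 18:00-19:00.
Wendy ∩ Yuki ∩ Noa: ∅.
Wendy ∩ Yuki ∩ Noa ∩ Chen: ∅.
Wendy ∩ Yuki ∩ Noa ∩ Chen ∩ Gabriel: ∅.
Wendy ∩ Yuki ∩ Noa ∩ Chen ∩ Gabriel ∩ Bianca: ∅.
Wendy ∩ Yuki ∩ Noa ∩ Chen ∩ Gabriel ∩ Bianca ∩ Nikolai: ∅.
There is no time when everyone is free.
No common window is at least 60 minutes long.

none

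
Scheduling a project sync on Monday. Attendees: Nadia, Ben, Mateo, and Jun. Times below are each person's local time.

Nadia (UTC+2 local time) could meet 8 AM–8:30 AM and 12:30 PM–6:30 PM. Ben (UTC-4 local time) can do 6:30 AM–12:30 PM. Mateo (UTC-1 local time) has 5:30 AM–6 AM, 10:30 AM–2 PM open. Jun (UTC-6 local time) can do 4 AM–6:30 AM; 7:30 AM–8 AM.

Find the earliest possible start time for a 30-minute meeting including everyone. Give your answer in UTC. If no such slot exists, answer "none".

Nadia in UTC: 06:00-06:30, 10:30-16:30 (subtract 2h to convert from UTC+2).
Ben in UTC: 10:30-16:30 (add 4h to convert from UTC-4).
Mateo in UTC: 06:30-07:00, 11:30-15:00 (add 1h to convert from UTC-1).
Jun in UTC: 10:00-12:30, 13:30-14:00 (add 6h to convert from UTC-6).
Nadia ∩ Ben: 10:30-16:30.
Nadia ∩ Ben ∩ Mateo: 11:30-15:00.
Nadia ∩ Ben ∩ Mateo ∩ Jun: 11:30-12:30, 13:30-14:00.
So the common availability across everyone is 11:30-12:30, 13:30-14:00.
The first common window of at least 30 minutes is 11:30-12:30, so the earliest start is 11:30.

11:30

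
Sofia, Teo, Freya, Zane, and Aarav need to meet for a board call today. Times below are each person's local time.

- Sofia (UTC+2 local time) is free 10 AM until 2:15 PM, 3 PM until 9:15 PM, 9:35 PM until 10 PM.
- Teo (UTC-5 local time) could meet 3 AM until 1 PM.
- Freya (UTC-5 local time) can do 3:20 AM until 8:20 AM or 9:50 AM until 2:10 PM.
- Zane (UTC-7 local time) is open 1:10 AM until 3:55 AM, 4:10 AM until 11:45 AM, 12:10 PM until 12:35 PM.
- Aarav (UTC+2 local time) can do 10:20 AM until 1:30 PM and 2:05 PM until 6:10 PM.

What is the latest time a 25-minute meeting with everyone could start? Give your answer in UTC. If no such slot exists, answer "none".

15:45

Sofia in UTC: 08:00-12:15, 13:00-19:15, 19:35-20:00 (subtract 2h to convert from UTC+2).
Teo in UTC: 08:00-18:00 (add 5h to convert from UTC-5).
Freya in UTC: 08:20-13:20, 14:50-19:10 (add 5h to convert from UTC-5).
Zane in UTC: 08:10-10:55, 11:10-18:45, 19:10-19:35 (add 7h to convert from UTC-7).
Aarav in UTC: 08:20-11:30, 12:05-16:10 (subtract 2h to convert from UTC+2).
Sofia ∩ Teo: 08:00-12:15, 13:00-18:00.
Sofia ∩ Teo ∩ Freya: 08:20-12:15, 13:00-13:20, 14:50-18:00.
Sofia ∩ Teo ∩ Freya ∩ Zane: 08:20-10:55, 11:10-12:15, 13:00-13:20, 14:50-18:00.
Sofia ∩ Teo ∩ Freya ∩ Zane ∩ Aarav: 08:20-10:55, 11:10-11:30, 12:05-12:15, 13:00-13:20, 14:50-16:10.
The last common window of at least 25 minutes is 14:50-16:10; a 25-minute meeting can start as late as 15:45 and still end by 16:10.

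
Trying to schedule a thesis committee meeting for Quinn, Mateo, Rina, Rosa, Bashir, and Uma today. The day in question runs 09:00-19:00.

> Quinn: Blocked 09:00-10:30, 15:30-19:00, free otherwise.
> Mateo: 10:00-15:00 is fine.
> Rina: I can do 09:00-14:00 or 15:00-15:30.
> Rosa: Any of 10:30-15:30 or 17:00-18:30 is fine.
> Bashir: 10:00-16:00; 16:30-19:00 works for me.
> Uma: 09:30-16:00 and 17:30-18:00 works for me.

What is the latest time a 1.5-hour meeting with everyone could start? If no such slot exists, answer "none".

12:30

Quinn free: 10:30-15:30 (invert busy blocks within the working day).
Mateo free: 10:00-15:00.
Rina free: 09:00-14:00, 15:00-15:30.
Rosa free: 10:30-15:30, 17:00-18:30.
Bashir free: 10:00-16:00, 16:30-19:00.
Uma free: 09:30-16:00, 17:30-18:00.
Quinn ∩ Mateo: 10:30-15:00.
Quinn ∩ Mateo ∩ Rina: 10:30-14:00.
Quinn ∩ Mateo ∩ Rina ∩ Rosa: 10:30-14:00.
Quinn ∩ Mateo ∩ Rina ∩ Rosa ∩ Bashir: 10:30-14:00.
Quinn ∩ Mateo ∩ Rina ∩ Rosa ∩ Bashir ∩ Uma: 10:30-14:00.
So the common availability across everyone is 10:30-14:00.
The last common window of at least 90 minutes is 10:30-14:00; a 90-minute meeting can start as late as 12:30 and still end by 14:00.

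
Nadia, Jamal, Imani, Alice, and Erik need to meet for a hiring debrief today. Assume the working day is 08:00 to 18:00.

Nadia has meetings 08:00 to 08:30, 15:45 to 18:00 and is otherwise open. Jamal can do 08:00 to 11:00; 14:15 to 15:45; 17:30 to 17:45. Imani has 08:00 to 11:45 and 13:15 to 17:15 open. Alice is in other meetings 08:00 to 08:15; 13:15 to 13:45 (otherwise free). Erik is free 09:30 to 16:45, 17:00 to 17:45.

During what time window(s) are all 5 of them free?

Nadia free: 08:30-15:45 (invert busy blocks within the working day).
Jamal free: 08:00-11:00, 14:15-15:45, 17:30-17:45.
Imani free: 08:00-11:45, 13:15-17:15.
Alice free: 08:15-13:15, 13:45-18:00 (invert busy blocks within the working day).
Erik free: 09:30-16:45, 17:00-17:45.
Nadia ∩ Jamal: 08:30-11:00, 14:15-15:45.
Nadia ∩ Jamal ∩ Imani: 08:30-11:00, 14:15-15:45.
Nadia ∩ Jamal ∩ Imani ∩ Alice: 08:30-11:00, 14:15-15:45.
Nadia ∩ Jamal ∩ Imani ∩ Alice ∩ Erik: 09:30-11:00, 14:15-15:45.
So the common availability across everyone is 09:30-11:00, 14:15-15:45.

09:30-11:00, 14:15-15:45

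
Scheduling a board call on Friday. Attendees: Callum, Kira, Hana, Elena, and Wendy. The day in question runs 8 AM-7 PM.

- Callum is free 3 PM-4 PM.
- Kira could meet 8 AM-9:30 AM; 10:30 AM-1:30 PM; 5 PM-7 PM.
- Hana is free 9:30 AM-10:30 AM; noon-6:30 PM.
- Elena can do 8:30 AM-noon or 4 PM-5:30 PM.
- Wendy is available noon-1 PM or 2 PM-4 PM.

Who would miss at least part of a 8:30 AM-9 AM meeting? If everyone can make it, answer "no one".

Callum, Hana, Wendy

Callum: not fully free for 08:30-09:00. Kira: free for 08:30-09:00. Hana: not fully free for 08:30-09:00. Elena: free for 08:30-09:00. Wendy: not fully free for 08:30-09:00.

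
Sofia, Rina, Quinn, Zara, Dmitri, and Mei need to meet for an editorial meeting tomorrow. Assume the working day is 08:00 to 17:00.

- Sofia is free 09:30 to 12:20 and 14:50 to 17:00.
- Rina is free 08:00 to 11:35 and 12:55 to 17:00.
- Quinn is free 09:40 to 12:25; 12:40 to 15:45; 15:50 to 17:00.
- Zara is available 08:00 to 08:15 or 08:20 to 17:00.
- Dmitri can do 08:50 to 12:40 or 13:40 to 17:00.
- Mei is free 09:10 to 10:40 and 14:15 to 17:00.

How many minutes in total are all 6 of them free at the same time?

185

Sofia ∩ Rina: 09:30-11:35, 14:50-17:00.
Sofia ∩ Rina ∩ Quinn: 09:40-11:35, 14:50-15:45, 15:50-17:00.
Sofia ∩ Rina ∩ Quinn ∩ Zara: 09:40-11:35, 14:50-15:45, 15:50-17:00.
Sofia ∩ Rina ∩ Quinn ∩ Zara ∩ Dmitri: 09:40-11:35, 14:50-15:45, 15:50-17:00.
Sofia ∩ Rina ∩ Quinn ∩ Zara ∩ Dmitri ∩ Mei: 09:40-10:40, 14:50-15:45, 15:50-17:00.
Summing the common windows: 60 + 55 + 70 = 185 minutes.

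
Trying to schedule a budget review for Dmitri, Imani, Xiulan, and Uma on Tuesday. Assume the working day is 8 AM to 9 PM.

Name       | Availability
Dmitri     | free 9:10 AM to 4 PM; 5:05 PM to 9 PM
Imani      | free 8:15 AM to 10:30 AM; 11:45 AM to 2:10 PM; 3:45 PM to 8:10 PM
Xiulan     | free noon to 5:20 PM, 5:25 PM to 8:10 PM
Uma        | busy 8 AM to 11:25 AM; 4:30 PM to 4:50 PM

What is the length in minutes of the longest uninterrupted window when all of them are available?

Dmitri free: 09:10-16:00, 17:05-21:00.
Imani free: 08:15-10:30, 11:45-14:10, 15:45-20:10.
Xiulan free: 12:00-17:20, 17:25-20:10.
Uma free: 11:25-16:30, 16:50-21:00 (invert busy blocks within the working day).
Dmitri ∩ Imani: 09:10-10:30, 11:45-14:10, 15:45-16:00, 17:05-20:10.
Dmitri ∩ Imani ∩ Xiulan: 12:00-14:10, 15:45-16:00, 17:05-17:20, 17:25-20:10.
Dmitri ∩ Imani ∩ Xiulan ∩ Uma: 12:00-14:10, 15:45-16:00, 17:05-17:20, 17:25-20:10.
So the common availability across everyone is 12:00-14:10, 15:45-16:00, 17:05-17:20, 17:25-20:10.
The longest is 17:25-20:10 at 165 minutes.

165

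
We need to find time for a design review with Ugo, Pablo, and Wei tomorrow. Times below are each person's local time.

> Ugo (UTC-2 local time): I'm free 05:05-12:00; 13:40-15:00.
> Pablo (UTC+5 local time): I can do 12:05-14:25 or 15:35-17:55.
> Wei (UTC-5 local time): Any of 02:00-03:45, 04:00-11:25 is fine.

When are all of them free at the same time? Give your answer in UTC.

07:05-08:45, 09:00-09:25, 10:35-12:55

Ugo in UTC: 07:05-14:00, 15:40-17:00 (add 2h to convert from UTC-2).
Pablo in UTC: 07:05-09:25, 10:35-12:55 (subtract 5h to convert from UTC+5).
Wei in UTC: 07:00-08:45, 09:00-16:25 (add 5h to convert from UTC-5).
Ugo ∩ Pablo: 07:05-09:25, 10:35-12:55.
Ugo ∩ Pablo ∩ Wei: 07:05-08:45, 09:00-09:25, 10:35-12:55.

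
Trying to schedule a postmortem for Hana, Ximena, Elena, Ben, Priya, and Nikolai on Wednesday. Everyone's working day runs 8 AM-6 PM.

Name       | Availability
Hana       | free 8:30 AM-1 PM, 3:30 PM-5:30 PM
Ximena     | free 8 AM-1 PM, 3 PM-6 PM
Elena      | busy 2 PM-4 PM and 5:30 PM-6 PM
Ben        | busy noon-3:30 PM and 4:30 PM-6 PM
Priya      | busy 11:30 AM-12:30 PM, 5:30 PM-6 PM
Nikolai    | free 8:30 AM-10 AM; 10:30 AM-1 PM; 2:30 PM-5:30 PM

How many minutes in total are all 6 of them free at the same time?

Hana free: 08:30-13:00, 15:30-17:30.
Ximena free: 08:00-13:00, 15:00-18:00.
Elena free: 08:00-14:00, 16:00-17:30 (invert busy blocks within the working day).
Ben free: 08:00-12:00, 15:30-16:30 (invert busy blocks within the working day).
Priya free: 08:00-11:30, 12:30-17:30 (invert busy blocks within the working day).
Nikolai free: 08:30-10:00, 10:30-13:00, 14:30-17:30.
Hana ∩ Ximena: 08:30-13:00, 15:30-17:30.
Hana ∩ Ximena ∩ Elena: 08:30-13:00, 16:00-17:30.
Hana ∩ Ximena ∩ Elena ∩ Ben: 08:30-12:00, 16:00-16:30.
Hana ∩ Ximena ∩ Elena ∩ Ben ∩ Priya: 08:30-11:30, 16:00-16:30.
Hana ∩ Ximena ∩ Elena ∩ Ben ∩ Priya ∩ Nikolai: 08:30-10:00, 10:30-11:30, 16:00-16:30.
Summing the common windows: 90 + 60 + 30 = 180 minutes.

180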